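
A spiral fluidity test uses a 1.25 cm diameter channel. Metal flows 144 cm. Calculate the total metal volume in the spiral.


Formula: V = pi * (d/2)^2 * L  (cylinder volume)
Radius = 1.25/2 = 0.625 cm
V = pi * 0.625^2 * 144 = 176.7146 cm^3

Answer: 176.7146 cm^3


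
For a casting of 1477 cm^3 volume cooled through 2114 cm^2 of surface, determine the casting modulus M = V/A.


Formula: Casting Modulus M = V / A
M = 1477 cm^3 / 2114 cm^2 = 0.6987 cm

Answer: 0.6987 cm


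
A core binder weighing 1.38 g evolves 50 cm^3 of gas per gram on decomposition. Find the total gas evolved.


Formula: V_gas = W_binder * gas_evolution_rate
V = 1.38 g * 50 cm^3/g = 69.0000 cm^3

Final answer: 69.0000 cm^3


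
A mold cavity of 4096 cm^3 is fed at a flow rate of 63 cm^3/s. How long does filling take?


Formula: t_fill = V_mold / Q_flow
t = 4096 cm^3 / 63 cm^3/s = 65.0159 s


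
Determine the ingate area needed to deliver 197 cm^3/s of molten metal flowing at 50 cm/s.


Formula: A_ingate = Q / v  (continuity equation)
A = 197 cm^3/s / 50 cm/s = 3.9400 cm^2


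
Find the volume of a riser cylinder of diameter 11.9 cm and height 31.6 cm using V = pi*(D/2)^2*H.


Formula: V = pi * (D/2)^2 * H  (cylinder volume)
Radius = D/2 = 11.9/2 = 5.95 cm
V = pi * 5.95^2 * 31.6 = 3514.5594 cm^3

Answer: 3514.5594 cm^3


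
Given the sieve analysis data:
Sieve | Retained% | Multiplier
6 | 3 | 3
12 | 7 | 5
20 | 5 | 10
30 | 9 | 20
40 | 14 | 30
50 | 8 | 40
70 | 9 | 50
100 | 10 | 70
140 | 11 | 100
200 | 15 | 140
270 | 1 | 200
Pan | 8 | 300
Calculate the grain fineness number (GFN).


Formula: GFN = sum(pct * multiplier) / sum(pct)
sum(pct * multiplier) = 7964
sum(pct) = 100
GFN = 7964 / 100 = 79.64

Answer: 79.64


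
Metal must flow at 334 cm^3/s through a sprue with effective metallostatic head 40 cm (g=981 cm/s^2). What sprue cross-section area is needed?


Formula: v = sqrt(2*g*h), A = Q/v
Velocity: v = sqrt(2 * 981 * 40) = sqrt(78480) = 280.1428 cm/s
Sprue area: A = Q / v = 334 / 280.1428 = 1.1922 cm^2

1.1922 cm^2


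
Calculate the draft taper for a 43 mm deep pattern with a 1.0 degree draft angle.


Formula: taper = depth * tan(draft_angle)
tan(1.0 deg) = 0.0174551
taper = 43 mm * 0.0174551 = 0.7506 mm

Final answer: 0.7506 mm


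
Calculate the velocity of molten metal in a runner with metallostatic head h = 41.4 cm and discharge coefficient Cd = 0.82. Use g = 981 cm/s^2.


Formula: v = Cd * sqrt(2 * g * h)  (Torricelli with discharge coefficient)
2*g*h = 2 * 981 * 41.4 = 81226.8 cm^2/s^2
sqrt(81226.8) = 285.00316 cm/s
v = 0.82 * 285.00316 = 233.7026 cm/s


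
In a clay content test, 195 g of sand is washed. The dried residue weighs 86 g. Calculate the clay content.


Formula: Clay% = (W_total - W_washed) / W_total * 100
Clay mass = 195 - 86 = 109 g
Clay% = 109 / 195 * 100 = 55.8974%

Final answer: 55.8974%


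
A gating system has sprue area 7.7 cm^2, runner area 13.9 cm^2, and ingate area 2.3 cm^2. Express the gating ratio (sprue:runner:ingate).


Sprue:Runner:Ingate = 1 : 13.9/7.7 : 2.3/7.7 = 1:1.81:0.30

Final answer: 1:1.81:0.30


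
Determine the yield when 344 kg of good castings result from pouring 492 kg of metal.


Formula: Casting Yield = (W_good / W_total) * 100
Yield = (344 kg / 492 kg) * 100 = 69.9187%

Answer: 69.9187%


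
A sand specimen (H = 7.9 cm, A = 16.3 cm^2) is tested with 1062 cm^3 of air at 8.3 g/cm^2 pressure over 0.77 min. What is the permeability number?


Formula: Permeability Number P = (V * H) / (p * A * t)
Numerator: V * H = 1062 * 7.9 = 8389.8
Denominator: p * A * t = 8.3 * 16.3 * 0.77 = 104.1733
P = 8389.8 / 104.1733 = 80.5370

Answer: 80.5370


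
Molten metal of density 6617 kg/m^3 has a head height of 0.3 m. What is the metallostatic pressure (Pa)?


Formula: P = rho * g * h
rho * g = 6617 * 9.81 = 64912.77 N/m^3
P = 64912.77 * 0.3 = 19473.8310 Pa

Final answer: 19473.8310 Pa


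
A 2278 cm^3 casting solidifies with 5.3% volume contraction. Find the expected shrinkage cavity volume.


Formula: V_shrink = V_casting * shrinkage_pct / 100
V_shrink = 2278 cm^3 * 5.3 / 100 = 120.7340 cm^3


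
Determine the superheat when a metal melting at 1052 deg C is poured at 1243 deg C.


Formula: Superheat = T_pour - T_melt
Superheat = 1243 - 1052 = 191 deg C


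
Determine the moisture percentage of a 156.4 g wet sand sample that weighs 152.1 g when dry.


Formula: MC = (W_wet - W_dry) / W_wet * 100
Water mass = 156.4 - 152.1 = 4.3 g
MC = 4.3 / 156.4 * 100 = 2.7494%


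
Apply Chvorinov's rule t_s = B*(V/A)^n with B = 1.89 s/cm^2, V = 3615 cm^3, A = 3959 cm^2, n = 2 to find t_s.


Formula: t_s = B * (V/A)^n  (Chvorinov's rule, n=2)
Modulus M = V/A = 3615/3959 = 0.913109 cm
M^2 = 0.913109^2 = 0.833768 cm^2
t_s = 1.89 * 0.833768 = 1.5758 s


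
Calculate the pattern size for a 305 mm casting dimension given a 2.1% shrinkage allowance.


Formula: L_pattern = L_casting * (1 + shrinkage_rate/100)
Shrinkage factor = 1 + 2.1/100 = 1.021
L_pattern = 305 mm * 1.021 = 311.4050 mm


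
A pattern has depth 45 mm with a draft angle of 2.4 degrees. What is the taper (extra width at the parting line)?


Formula: taper = depth * tan(draft_angle)
tan(2.4 deg) = 0.0419124
taper = 45 mm * 0.0419124 = 1.8861 mm

Final answer: 1.8861 mm


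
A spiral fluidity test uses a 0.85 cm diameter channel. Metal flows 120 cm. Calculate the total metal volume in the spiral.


Formula: V = pi * (d/2)^2 * L  (cylinder volume)
Radius = 0.85/2 = 0.425 cm
V = pi * 0.425^2 * 120 = 68.0940 cm^3

Answer: 68.0940 cm^3


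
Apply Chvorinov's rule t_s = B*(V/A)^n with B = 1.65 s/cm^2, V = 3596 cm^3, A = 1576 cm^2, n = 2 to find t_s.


Formula: t_s = B * (V/A)^n  (Chvorinov's rule, n=2)
Modulus M = V/A = 3596/1576 = 2.281726 cm
M^2 = 2.281726^2 = 5.206274 cm^2
t_s = 1.65 * 5.206274 = 8.5904 s

8.5904 s


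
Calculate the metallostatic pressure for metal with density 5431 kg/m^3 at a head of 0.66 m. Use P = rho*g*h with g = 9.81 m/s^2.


Formula: P = rho * g * h
rho * g = 5431 * 9.81 = 53278.11 N/m^3
P = 53278.11 * 0.66 = 35163.5526 Pa

Final answer: 35163.5526 Pa


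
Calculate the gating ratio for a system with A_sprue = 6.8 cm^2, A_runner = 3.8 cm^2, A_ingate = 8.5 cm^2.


Sprue:Runner:Ingate = 1 : 3.8/6.8 : 8.5/6.8 = 1:0.56:1.25

Final answer: 1:0.56:1.25


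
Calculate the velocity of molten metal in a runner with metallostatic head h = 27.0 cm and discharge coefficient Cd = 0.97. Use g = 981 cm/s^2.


Formula: v = Cd * sqrt(2 * g * h)  (Torricelli with discharge coefficient)
2*g*h = 2 * 981 * 27.0 = 52974.0 cm^2/s^2
sqrt(52974.0) = 230.16081 cm/s
v = 0.97 * 230.16081 = 223.2560 cm/s

223.2560 cm/s


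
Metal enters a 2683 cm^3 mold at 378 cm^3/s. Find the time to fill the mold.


Formula: t_fill = V_mold / Q_flow
t = 2683 cm^3 / 378 cm^3/s = 7.0979 s

Answer: 7.0979 s


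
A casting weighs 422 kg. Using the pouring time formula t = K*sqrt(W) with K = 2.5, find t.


Formula: t = K * sqrt(W)
sqrt(W) = sqrt(422) = 20.54264
t = 2.5 * 20.54264 = 51.3566 s

Final answer: 51.3566 s


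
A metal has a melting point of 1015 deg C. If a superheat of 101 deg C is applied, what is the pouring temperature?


Formula: T_pour = T_melt + Superheat
T_pour = 1015 + 101 = 1116 deg C

Final answer: 1116 deg C


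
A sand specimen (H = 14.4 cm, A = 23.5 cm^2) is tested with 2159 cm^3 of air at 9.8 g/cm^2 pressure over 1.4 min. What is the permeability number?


Formula: Permeability Number P = (V * H) / (p * A * t)
Numerator: V * H = 2159 * 14.4 = 31089.6
Denominator: p * A * t = 9.8 * 23.5 * 1.4 = 322.42
P = 31089.6 / 322.42 = 96.4258

Final answer: 96.4258


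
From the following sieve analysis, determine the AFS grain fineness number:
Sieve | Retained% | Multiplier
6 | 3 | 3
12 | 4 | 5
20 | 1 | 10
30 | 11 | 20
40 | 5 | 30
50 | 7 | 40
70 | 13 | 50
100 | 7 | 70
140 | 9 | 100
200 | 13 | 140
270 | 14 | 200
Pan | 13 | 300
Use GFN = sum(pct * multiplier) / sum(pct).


Formula: GFN = sum(pct * multiplier) / sum(pct)
sum(pct * multiplier) = 11249
sum(pct) = 100
GFN = 11249 / 100 = 112.49

Answer: 112.49


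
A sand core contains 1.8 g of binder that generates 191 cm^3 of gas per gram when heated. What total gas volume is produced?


Formula: V_gas = W_binder * gas_evolution_rate
V = 1.8 g * 191 cm^3/g = 343.8000 cm^3

Final answer: 343.8000 cm^3


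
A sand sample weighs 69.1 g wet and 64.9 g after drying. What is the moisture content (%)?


Formula: MC = (W_wet - W_dry) / W_wet * 100
Water mass = 69.1 - 64.9 = 4.2 g
MC = 4.2 / 69.1 * 100 = 6.0781%


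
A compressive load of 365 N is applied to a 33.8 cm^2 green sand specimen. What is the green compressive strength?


Formula: Compressive Strength = Force / Area
Strength = 365 N / 33.8 cm^2 = 10.7988 N/cm^2

Final answer: 10.7988 N/cm^2


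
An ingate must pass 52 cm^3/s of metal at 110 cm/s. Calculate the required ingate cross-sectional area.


Formula: A_ingate = Q / v  (continuity equation)
A = 52 cm^3/s / 110 cm/s = 0.4727 cm^2


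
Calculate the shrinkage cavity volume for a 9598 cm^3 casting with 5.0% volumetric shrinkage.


Formula: V_shrink = V_casting * shrinkage_pct / 100
V_shrink = 9598 cm^3 * 5.0 / 100 = 479.9000 cm^3

Answer: 479.9000 cm^3


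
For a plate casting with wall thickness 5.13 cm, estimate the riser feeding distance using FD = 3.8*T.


Formula: FD = 3.8 * T  (riser feeding-distance rule)
FD = 3.8 * 5.13 cm = 19.4940 cm


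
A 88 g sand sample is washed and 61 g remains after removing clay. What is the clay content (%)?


Formula: Clay% = (W_total - W_washed) / W_total * 100
Clay mass = 88 - 61 = 27 g
Clay% = 27 / 88 * 100 = 30.6818%


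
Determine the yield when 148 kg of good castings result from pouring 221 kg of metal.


Formula: Casting Yield = (W_good / W_total) * 100
Yield = (148 kg / 221 kg) * 100 = 66.9683%

Final answer: 66.9683%


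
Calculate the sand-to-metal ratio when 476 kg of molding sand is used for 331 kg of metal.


Formula: Sand-to-Metal Ratio = W_sand / W_metal
Ratio = 476 kg / 331 kg = 1.4381

Final answer: 1.4381


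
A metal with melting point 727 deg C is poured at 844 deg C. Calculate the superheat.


Formula: Superheat = T_pour - T_melt
Superheat = 844 - 727 = 117 deg C

Answer: 117 deg C


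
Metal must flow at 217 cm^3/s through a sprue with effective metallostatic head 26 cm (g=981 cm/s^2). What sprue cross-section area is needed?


Formula: v = sqrt(2*g*h), A = Q/v
Velocity: v = sqrt(2 * 981 * 26) = sqrt(51012) = 225.8584 cm/s
Sprue area: A = Q / v = 217 / 225.8584 = 0.9608 cm^2

0.9608 cm^2


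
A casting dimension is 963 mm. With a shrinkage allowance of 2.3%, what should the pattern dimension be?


Formula: L_pattern = L_casting * (1 + shrinkage_rate/100)
Shrinkage factor = 1 + 2.3/100 = 1.023
L_pattern = 963 mm * 1.023 = 985.1490 mm

Answer: 985.1490 mm


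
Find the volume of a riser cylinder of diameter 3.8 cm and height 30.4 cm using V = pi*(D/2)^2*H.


Formula: V = pi * (D/2)^2 * H  (cylinder volume)
Radius = D/2 = 3.8/2 = 1.9 cm
V = pi * 1.9^2 * 30.4 = 344.7709 cm^3

Final answer: 344.7709 cm^3


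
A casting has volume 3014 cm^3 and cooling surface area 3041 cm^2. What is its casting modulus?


Formula: Casting Modulus M = V / A
M = 3014 cm^3 / 3041 cm^2 = 0.9911 cm


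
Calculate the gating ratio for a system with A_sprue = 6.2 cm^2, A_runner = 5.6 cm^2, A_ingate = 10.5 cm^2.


Sprue:Runner:Ingate = 1 : 5.6/6.2 : 10.5/6.2 = 1:0.90:1.69


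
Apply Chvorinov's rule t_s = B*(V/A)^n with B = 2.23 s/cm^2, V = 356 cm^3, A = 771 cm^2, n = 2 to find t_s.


Formula: t_s = B * (V/A)^n  (Chvorinov's rule, n=2)
Modulus M = V/A = 356/771 = 0.461738 cm
M^2 = 0.461738^2 = 0.213202 cm^2
t_s = 2.23 * 0.213202 = 0.4754 s

Answer: 0.4754 s


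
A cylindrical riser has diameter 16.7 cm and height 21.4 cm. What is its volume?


Formula: V = pi * (D/2)^2 * H  (cylinder volume)
Radius = D/2 = 16.7/2 = 8.35 cm
V = pi * 8.35^2 * 21.4 = 4687.4494 cm^3

Final answer: 4687.4494 cm^3


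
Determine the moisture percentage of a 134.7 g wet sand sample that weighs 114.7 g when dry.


Formula: MC = (W_wet - W_dry) / W_wet * 100
Water mass = 134.7 - 114.7 = 20.0 g
MC = 20.0 / 134.7 * 100 = 14.8478%


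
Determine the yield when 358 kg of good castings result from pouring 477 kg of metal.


Formula: Casting Yield = (W_good / W_total) * 100
Yield = (358 kg / 477 kg) * 100 = 75.0524%

Answer: 75.0524%


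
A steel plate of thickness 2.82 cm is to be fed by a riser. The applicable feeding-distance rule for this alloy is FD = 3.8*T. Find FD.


Formula: FD = 3.8 * T  (riser feeding-distance rule)
FD = 3.8 * 2.82 cm = 10.7160 cm

Final answer: 10.7160 cm


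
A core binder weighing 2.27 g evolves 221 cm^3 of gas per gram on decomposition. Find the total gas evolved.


Formula: V_gas = W_binder * gas_evolution_rate
V = 2.27 g * 221 cm^3/g = 501.6700 cm^3

501.6700 cm^3


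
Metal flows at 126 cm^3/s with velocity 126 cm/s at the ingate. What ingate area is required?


Formula: A_ingate = Q / v  (continuity equation)
A = 126 cm^3/s / 126 cm/s = 1.0000 cm^2


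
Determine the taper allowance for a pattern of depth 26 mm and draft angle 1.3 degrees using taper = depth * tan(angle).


Formula: taper = depth * tan(draft_angle)
tan(1.3 deg) = 0.0226932
taper = 26 mm * 0.0226932 = 0.5900 mm

Final answer: 0.5900 mm


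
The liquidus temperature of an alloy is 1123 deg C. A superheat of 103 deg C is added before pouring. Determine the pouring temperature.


Formula: T_pour = T_melt + Superheat
T_pour = 1123 + 103 = 1226 deg C

Final answer: 1226 deg C


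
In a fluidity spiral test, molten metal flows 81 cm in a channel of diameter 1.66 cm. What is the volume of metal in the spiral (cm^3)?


Formula: V = pi * (d/2)^2 * L  (cylinder volume)
Radius = 1.66/2 = 0.83 cm
V = pi * 0.83^2 * 81 = 175.3037 cm^3

175.3037 cm^3


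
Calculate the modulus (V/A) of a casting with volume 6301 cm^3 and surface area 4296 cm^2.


Formula: Casting Modulus M = V / A
M = 6301 cm^3 / 4296 cm^2 = 1.4667 cm

Final answer: 1.4667 cm


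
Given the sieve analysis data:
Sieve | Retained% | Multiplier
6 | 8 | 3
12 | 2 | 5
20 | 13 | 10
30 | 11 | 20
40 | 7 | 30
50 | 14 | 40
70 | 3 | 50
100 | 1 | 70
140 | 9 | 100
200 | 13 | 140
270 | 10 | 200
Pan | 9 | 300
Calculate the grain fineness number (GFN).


Formula: GFN = sum(pct * multiplier) / sum(pct)
sum(pct * multiplier) = 8794
sum(pct) = 100
GFN = 8794 / 100 = 87.94

87.94


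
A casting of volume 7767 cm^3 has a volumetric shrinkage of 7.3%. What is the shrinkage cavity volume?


Formula: V_shrink = V_casting * shrinkage_pct / 100
V_shrink = 7767 cm^3 * 7.3 / 100 = 566.9910 cm^3

566.9910 cm^3


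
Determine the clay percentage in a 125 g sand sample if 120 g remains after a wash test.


Formula: Clay% = (W_total - W_washed) / W_total * 100
Clay mass = 125 - 120 = 5 g
Clay% = 5 / 125 * 100 = 4.0000%

Final answer: 4.0000%


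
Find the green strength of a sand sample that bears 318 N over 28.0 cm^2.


Formula: Compressive Strength = Force / Area
Strength = 318 N / 28.0 cm^2 = 11.3571 N/cm^2

11.3571 N/cm^2


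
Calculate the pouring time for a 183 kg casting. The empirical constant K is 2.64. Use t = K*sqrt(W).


Formula: t = K * sqrt(W)
sqrt(W) = sqrt(183) = 13.52775
t = 2.64 * 13.52775 = 35.7133 s

Final answer: 35.7133 s


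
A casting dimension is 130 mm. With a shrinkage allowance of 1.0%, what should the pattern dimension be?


Formula: L_pattern = L_casting * (1 + shrinkage_rate/100)
Shrinkage factor = 1 + 1.0/100 = 1.01
L_pattern = 130 mm * 1.01 = 131.3000 mm


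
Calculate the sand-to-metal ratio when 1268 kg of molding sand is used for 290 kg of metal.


Formula: Sand-to-Metal Ratio = W_sand / W_metal
Ratio = 1268 kg / 290 kg = 4.3724

4.3724


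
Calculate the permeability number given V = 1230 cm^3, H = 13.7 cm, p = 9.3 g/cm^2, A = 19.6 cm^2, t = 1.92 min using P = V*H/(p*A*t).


Formula: Permeability Number P = (V * H) / (p * A * t)
Numerator: V * H = 1230 * 13.7 = 16851.0
Denominator: p * A * t = 9.3 * 19.6 * 1.92 = 349.9776
P = 16851.0 / 349.9776 = 48.1488

48.1488


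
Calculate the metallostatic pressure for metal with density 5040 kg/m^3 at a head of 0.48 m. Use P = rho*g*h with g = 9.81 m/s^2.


Formula: P = rho * g * h
rho * g = 5040 * 9.81 = 49442.4 N/m^3
P = 49442.4 * 0.48 = 23732.3520 Pa

23732.3520 Pa


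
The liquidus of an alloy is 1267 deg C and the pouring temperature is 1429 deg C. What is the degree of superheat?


Formula: Superheat = T_pour - T_melt
Superheat = 1429 - 1267 = 162 deg C

Final answer: 162 deg C


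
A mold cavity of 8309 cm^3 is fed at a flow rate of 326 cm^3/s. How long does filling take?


Formula: t_fill = V_mold / Q_flow
t = 8309 cm^3 / 326 cm^3/s = 25.4877 s

Answer: 25.4877 s


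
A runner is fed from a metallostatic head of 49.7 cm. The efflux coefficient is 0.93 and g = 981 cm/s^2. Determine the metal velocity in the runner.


Formula: v = Cd * sqrt(2 * g * h)  (Torricelli with discharge coefficient)
2*g*h = 2 * 981 * 49.7 = 97511.4 cm^2/s^2
sqrt(97511.4) = 312.26815 cm/s
v = 0.93 * 312.26815 = 290.4094 cm/s

Answer: 290.4094 cm/s


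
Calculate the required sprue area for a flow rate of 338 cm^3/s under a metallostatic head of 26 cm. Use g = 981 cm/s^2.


Formula: v = sqrt(2*g*h), A = Q/v
Velocity: v = sqrt(2 * 981 * 26) = sqrt(51012) = 225.8584 cm/s
Sprue area: A = Q / v = 338 / 225.8584 = 1.4965 cm^2


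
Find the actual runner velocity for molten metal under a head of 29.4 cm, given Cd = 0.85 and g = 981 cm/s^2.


Formula: v = Cd * sqrt(2 * g * h)  (Torricelli with discharge coefficient)
2*g*h = 2 * 981 * 29.4 = 57682.8 cm^2/s^2
sqrt(57682.8) = 240.17244 cm/s
v = 0.85 * 240.17244 = 204.1466 cm/s

Final answer: 204.1466 cm/s


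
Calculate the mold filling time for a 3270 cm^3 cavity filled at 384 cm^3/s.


Formula: t_fill = V_mold / Q_flow
t = 3270 cm^3 / 384 cm^3/s = 8.5156 s

Answer: 8.5156 s


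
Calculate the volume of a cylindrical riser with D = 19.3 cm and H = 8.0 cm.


Formula: V = pi * (D/2)^2 * H  (cylinder volume)
Radius = D/2 = 19.3/2 = 9.65 cm
V = pi * 9.65^2 * 8.0 = 2340.4237 cm^3

Final answer: 2340.4237 cm^3


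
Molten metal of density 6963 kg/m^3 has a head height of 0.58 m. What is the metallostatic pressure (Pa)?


Formula: P = rho * g * h
rho * g = 6963 * 9.81 = 68307.03 N/m^3
P = 68307.03 * 0.58 = 39618.0774 Pa


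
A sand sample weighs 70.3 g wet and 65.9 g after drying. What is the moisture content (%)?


Formula: MC = (W_wet - W_dry) / W_wet * 100
Water mass = 70.3 - 65.9 = 4.4 g
MC = 4.4 / 70.3 * 100 = 6.2589%

Answer: 6.2589%


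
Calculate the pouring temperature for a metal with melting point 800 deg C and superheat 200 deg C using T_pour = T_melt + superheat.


Formula: T_pour = T_melt + Superheat
T_pour = 800 + 200 = 1000 deg C


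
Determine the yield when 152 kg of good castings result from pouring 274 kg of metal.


Formula: Casting Yield = (W_good / W_total) * 100
Yield = (152 kg / 274 kg) * 100 = 55.4745%

55.4745%


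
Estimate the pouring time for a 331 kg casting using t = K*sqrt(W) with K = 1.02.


Formula: t = K * sqrt(W)
sqrt(W) = sqrt(331) = 18.19341
t = 1.02 * 18.19341 = 18.5573 s

Final answer: 18.5573 s


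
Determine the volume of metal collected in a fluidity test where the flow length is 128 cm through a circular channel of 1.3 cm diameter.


Formula: V = pi * (d/2)^2 * L  (cylinder volume)
Radius = 1.3/2 = 0.65 cm
V = pi * 0.65^2 * 128 = 169.8973 cm^3

Final answer: 169.8973 cm^3


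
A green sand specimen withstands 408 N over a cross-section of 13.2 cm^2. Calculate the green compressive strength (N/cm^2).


Formula: Compressive Strength = Force / Area
Strength = 408 N / 13.2 cm^2 = 30.9091 N/cm^2

Answer: 30.9091 N/cm^2


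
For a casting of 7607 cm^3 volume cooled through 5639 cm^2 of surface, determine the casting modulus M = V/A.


Formula: Casting Modulus M = V / A
M = 7607 cm^3 / 5639 cm^2 = 1.3490 cm

Final answer: 1.3490 cm


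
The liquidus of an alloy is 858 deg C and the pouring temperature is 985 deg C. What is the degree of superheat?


Formula: Superheat = T_pour - T_melt
Superheat = 985 - 858 = 127 deg C

127 deg C


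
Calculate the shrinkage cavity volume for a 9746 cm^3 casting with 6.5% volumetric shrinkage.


Formula: V_shrink = V_casting * shrinkage_pct / 100
V_shrink = 9746 cm^3 * 6.5 / 100 = 633.4900 cm^3

633.4900 cm^3


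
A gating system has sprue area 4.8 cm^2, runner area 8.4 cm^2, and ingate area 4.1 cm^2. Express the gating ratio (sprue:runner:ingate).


Sprue:Runner:Ingate = 1 : 8.4/4.8 : 4.1/4.8 = 1:1.75:0.85


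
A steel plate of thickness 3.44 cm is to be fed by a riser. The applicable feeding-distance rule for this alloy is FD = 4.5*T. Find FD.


Formula: FD = 4.5 * T  (riser feeding-distance rule)
FD = 4.5 * 3.44 cm = 15.4800 cm


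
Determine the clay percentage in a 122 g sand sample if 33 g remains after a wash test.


Formula: Clay% = (W_total - W_washed) / W_total * 100
Clay mass = 122 - 33 = 89 g
Clay% = 89 / 122 * 100 = 72.9508%

Final answer: 72.9508%


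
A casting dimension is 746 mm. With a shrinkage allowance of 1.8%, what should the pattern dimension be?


Formula: L_pattern = L_casting * (1 + shrinkage_rate/100)
Shrinkage factor = 1 + 1.8/100 = 1.018
L_pattern = 746 mm * 1.018 = 759.4280 mm

Final answer: 759.4280 mm


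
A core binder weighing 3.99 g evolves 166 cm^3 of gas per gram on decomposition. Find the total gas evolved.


Formula: V_gas = W_binder * gas_evolution_rate
V = 3.99 g * 166 cm^3/g = 662.3400 cm^3

662.3400 cm^3


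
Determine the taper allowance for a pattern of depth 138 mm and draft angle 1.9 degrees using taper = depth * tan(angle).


Formula: taper = depth * tan(draft_angle)
tan(1.9 deg) = 0.0331734
taper = 138 mm * 0.0331734 = 4.5779 mm

Answer: 4.5779 mm


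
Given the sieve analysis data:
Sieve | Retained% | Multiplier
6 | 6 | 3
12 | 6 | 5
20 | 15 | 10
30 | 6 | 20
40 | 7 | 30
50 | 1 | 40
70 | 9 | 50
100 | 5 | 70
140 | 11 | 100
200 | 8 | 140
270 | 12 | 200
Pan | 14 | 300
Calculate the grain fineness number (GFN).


Formula: GFN = sum(pct * multiplier) / sum(pct)
sum(pct * multiplier) = 10188
sum(pct) = 100
GFN = 10188 / 100 = 101.88


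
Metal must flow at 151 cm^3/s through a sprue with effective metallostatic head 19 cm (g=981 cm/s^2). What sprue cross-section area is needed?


Formula: v = sqrt(2*g*h), A = Q/v
Velocity: v = sqrt(2 * 981 * 19) = sqrt(37278) = 193.0751 cm/s
Sprue area: A = Q / v = 151 / 193.0751 = 0.7821 cm^2

0.7821 cm^2


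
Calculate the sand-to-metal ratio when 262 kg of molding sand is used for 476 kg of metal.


Formula: Sand-to-Metal Ratio = W_sand / W_metal
Ratio = 262 kg / 476 kg = 0.5504

Final answer: 0.5504


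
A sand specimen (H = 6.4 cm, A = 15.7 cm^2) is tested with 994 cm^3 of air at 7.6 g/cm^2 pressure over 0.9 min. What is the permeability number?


Formula: Permeability Number P = (V * H) / (p * A * t)
Numerator: V * H = 994 * 6.4 = 6361.6
Denominator: p * A * t = 7.6 * 15.7 * 0.9 = 107.388
P = 6361.6 / 107.388 = 59.2394


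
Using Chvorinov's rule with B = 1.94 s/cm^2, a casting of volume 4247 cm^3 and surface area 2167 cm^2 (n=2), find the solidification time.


Formula: t_s = B * (V/A)^n  (Chvorinov's rule, n=2)
Modulus M = V/A = 4247/2167 = 1.959852 cm
M^2 = 1.959852^2 = 3.841020 cm^2
t_s = 1.94 * 3.841020 = 7.4516 s

7.4516 s


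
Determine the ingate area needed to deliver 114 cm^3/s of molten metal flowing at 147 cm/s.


Formula: A_ingate = Q / v  (continuity equation)
A = 114 cm^3/s / 147 cm/s = 0.7755 cm^2

Answer: 0.7755 cm^2


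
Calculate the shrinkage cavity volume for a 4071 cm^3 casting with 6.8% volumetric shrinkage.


Formula: V_shrink = V_casting * shrinkage_pct / 100
V_shrink = 4071 cm^3 * 6.8 / 100 = 276.8280 cm^3

Final answer: 276.8280 cm^3


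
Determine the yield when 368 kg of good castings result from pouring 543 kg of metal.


Formula: Casting Yield = (W_good / W_total) * 100
Yield = (368 kg / 543 kg) * 100 = 67.7716%


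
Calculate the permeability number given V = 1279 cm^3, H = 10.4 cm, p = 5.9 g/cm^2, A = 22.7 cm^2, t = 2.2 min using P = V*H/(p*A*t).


Formula: Permeability Number P = (V * H) / (p * A * t)
Numerator: V * H = 1279 * 10.4 = 13301.6
Denominator: p * A * t = 5.9 * 22.7 * 2.2 = 294.646
P = 13301.6 / 294.646 = 45.1443

Final answer: 45.1443


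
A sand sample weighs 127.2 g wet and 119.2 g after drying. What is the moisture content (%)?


Formula: MC = (W_wet - W_dry) / W_wet * 100
Water mass = 127.2 - 119.2 = 8.0 g
MC = 8.0 / 127.2 * 100 = 6.2893%

Answer: 6.2893%


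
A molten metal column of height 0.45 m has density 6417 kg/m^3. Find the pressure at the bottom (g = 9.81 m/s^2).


Formula: P = rho * g * h
rho * g = 6417 * 9.81 = 62950.77 N/m^3
P = 62950.77 * 0.45 = 28327.8465 Pa

Final answer: 28327.8465 Pa


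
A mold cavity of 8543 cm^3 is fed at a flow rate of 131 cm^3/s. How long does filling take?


Formula: t_fill = V_mold / Q_flow
t = 8543 cm^3 / 131 cm^3/s = 65.2137 s

65.2137 s


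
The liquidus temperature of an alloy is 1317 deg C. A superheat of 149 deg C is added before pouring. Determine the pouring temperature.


Formula: T_pour = T_melt + Superheat
T_pour = 1317 + 149 = 1466 deg C

Final answer: 1466 deg C


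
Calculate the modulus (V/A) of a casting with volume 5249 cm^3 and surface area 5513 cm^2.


Formula: Casting Modulus M = V / A
M = 5249 cm^3 / 5513 cm^2 = 0.9521 cm

Answer: 0.9521 cm


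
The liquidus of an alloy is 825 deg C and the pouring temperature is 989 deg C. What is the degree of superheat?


Formula: Superheat = T_pour - T_melt
Superheat = 989 - 825 = 164 deg C

Final answer: 164 deg C


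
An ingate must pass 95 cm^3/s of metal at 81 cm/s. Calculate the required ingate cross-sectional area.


Formula: A_ingate = Q / v  (continuity equation)
A = 95 cm^3/s / 81 cm/s = 1.1728 cm^2


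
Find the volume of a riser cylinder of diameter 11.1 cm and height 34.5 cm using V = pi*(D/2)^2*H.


Formula: V = pi * (D/2)^2 * H  (cylinder volume)
Radius = D/2 = 11.1/2 = 5.55 cm
V = pi * 5.55^2 * 34.5 = 3338.5273 cm^3

Final answer: 3338.5273 cm^3


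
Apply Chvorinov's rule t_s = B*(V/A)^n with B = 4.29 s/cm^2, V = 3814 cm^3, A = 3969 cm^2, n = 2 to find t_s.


Formula: t_s = B * (V/A)^n  (Chvorinov's rule, n=2)
Modulus M = V/A = 3814/3969 = 0.960947 cm
M^2 = 0.960947^2 = 0.923419 cm^2
t_s = 4.29 * 0.923419 = 3.9615 s

3.9615 s


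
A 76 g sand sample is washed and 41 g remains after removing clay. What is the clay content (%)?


Formula: Clay% = (W_total - W_washed) / W_total * 100
Clay mass = 76 - 41 = 35 g
Clay% = 35 / 76 * 100 = 46.0526%

Final answer: 46.0526%


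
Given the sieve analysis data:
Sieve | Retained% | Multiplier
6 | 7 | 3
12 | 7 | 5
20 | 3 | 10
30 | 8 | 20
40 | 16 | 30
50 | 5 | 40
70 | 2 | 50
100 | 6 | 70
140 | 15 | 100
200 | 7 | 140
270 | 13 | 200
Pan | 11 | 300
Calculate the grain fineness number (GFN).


Formula: GFN = sum(pct * multiplier) / sum(pct)
sum(pct * multiplier) = 9826
sum(pct) = 100
GFN = 9826 / 100 = 98.26


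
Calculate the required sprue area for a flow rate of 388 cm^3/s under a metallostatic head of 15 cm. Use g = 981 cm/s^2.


Formula: v = sqrt(2*g*h), A = Q/v
Velocity: v = sqrt(2 * 981 * 15) = sqrt(29430) = 171.5517 cm/s
Sprue area: A = Q / v = 388 / 171.5517 = 2.2617 cm^2


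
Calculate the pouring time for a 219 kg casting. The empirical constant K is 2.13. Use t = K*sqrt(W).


Formula: t = K * sqrt(W)
sqrt(W) = sqrt(219) = 14.79865
t = 2.13 * 14.79865 = 31.5211 s


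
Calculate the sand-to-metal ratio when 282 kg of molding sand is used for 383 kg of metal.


Formula: Sand-to-Metal Ratio = W_sand / W_metal
Ratio = 282 kg / 383 kg = 0.7363

Answer: 0.7363


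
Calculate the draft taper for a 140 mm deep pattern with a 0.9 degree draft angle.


Formula: taper = depth * tan(draft_angle)
tan(0.9 deg) = 0.0157093
taper = 140 mm * 0.0157093 = 2.1993 mm

2.1993 mm


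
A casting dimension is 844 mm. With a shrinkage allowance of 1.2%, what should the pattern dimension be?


Formula: L_pattern = L_casting * (1 + shrinkage_rate/100)
Shrinkage factor = 1 + 1.2/100 = 1.012
L_pattern = 844 mm * 1.012 = 854.1280 mm

854.1280 mm


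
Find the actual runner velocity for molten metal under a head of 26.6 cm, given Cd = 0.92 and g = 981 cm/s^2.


Formula: v = Cd * sqrt(2 * g * h)  (Torricelli with discharge coefficient)
2*g*h = 2 * 981 * 26.6 = 52189.2 cm^2/s^2
sqrt(52189.2) = 228.44956 cm/s
v = 0.92 * 228.44956 = 210.1736 cm/s

210.1736 cm/s


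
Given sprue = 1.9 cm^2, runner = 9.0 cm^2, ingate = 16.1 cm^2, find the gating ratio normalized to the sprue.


Sprue:Runner:Ingate = 1 : 9.0/1.9 : 16.1/1.9 = 1:4.74:8.47


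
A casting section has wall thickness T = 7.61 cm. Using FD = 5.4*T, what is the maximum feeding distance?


Formula: FD = 5.4 * T  (riser feeding-distance rule)
FD = 5.4 * 7.61 cm = 41.0940 cm

Final answer: 41.0940 cm


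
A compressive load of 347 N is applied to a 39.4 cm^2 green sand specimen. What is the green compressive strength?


Formula: Compressive Strength = Force / Area
Strength = 347 N / 39.4 cm^2 = 8.8071 N/cm^2


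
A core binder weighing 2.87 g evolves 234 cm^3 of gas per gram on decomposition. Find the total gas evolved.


Formula: V_gas = W_binder * gas_evolution_rate
V = 2.87 g * 234 cm^3/g = 671.5800 cm^3

Answer: 671.5800 cm^3


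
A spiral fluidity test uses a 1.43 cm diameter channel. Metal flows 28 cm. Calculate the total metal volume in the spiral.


Formula: V = pi * (d/2)^2 * L  (cylinder volume)
Radius = 1.43/2 = 0.715 cm
V = pi * 0.715^2 * 28 = 44.9697 cm^3

44.9697 cm^3


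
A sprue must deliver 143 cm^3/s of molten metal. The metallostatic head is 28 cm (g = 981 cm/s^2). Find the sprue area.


Formula: v = sqrt(2*g*h), A = Q/v
Velocity: v = sqrt(2 * 981 * 28) = sqrt(54936) = 234.3843 cm/s
Sprue area: A = Q / v = 143 / 234.3843 = 0.6101 cm^2

0.6101 cm^2


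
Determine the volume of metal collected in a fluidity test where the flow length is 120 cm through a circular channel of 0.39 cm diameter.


Formula: V = pi * (d/2)^2 * L  (cylinder volume)
Radius = 0.39/2 = 0.195 cm
V = pi * 0.195^2 * 120 = 14.3351 cm^3

14.3351 cm^3


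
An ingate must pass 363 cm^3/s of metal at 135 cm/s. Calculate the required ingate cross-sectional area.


Formula: A_ingate = Q / v  (continuity equation)
A = 363 cm^3/s / 135 cm/s = 2.6889 cm^2

Final answer: 2.6889 cm^2


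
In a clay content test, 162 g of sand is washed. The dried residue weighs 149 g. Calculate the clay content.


Formula: Clay% = (W_total - W_washed) / W_total * 100
Clay mass = 162 - 149 = 13 g
Clay% = 13 / 162 * 100 = 8.0247%

Answer: 8.0247%


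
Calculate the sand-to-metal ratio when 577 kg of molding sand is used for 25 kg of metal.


Formula: Sand-to-Metal Ratio = W_sand / W_metal
Ratio = 577 kg / 25 kg = 23.0800


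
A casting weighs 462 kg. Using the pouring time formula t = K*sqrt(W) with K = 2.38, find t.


Formula: t = K * sqrt(W)
sqrt(W) = sqrt(462) = 21.49419
t = 2.38 * 21.49419 = 51.1562 s


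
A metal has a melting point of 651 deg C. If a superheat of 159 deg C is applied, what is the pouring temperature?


Formula: T_pour = T_melt + Superheat
T_pour = 651 + 159 = 810 deg C

Final answer: 810 deg C


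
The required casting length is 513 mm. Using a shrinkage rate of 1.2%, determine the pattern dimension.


Formula: L_pattern = L_casting * (1 + shrinkage_rate/100)
Shrinkage factor = 1 + 1.2/100 = 1.012
L_pattern = 513 mm * 1.012 = 519.1560 mm

Answer: 519.1560 mm


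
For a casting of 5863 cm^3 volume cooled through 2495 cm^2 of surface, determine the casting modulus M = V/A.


Formula: Casting Modulus M = V / A
M = 5863 cm^3 / 2495 cm^2 = 2.3499 cm

Final answer: 2.3499 cm


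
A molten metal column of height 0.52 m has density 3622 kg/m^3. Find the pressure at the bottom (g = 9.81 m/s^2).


Formula: P = rho * g * h
rho * g = 3622 * 9.81 = 35531.82 N/m^3
P = 35531.82 * 0.52 = 18476.5464 Pa

Final answer: 18476.5464 Pa


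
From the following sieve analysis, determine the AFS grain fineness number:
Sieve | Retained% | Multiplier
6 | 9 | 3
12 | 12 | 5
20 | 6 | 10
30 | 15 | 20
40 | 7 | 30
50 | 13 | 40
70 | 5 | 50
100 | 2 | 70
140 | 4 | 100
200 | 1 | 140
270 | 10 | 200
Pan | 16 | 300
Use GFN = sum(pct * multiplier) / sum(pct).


Formula: GFN = sum(pct * multiplier) / sum(pct)
sum(pct * multiplier) = 8907
sum(pct) = 100
GFN = 8907 / 100 = 89.07

Final answer: 89.07


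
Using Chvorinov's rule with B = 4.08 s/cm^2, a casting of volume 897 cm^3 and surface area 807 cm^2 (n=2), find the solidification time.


Formula: t_s = B * (V/A)^n  (Chvorinov's rule, n=2)
Modulus M = V/A = 897/807 = 1.111524 cm
M^2 = 1.111524^2 = 1.235486 cm^2
t_s = 4.08 * 1.235486 = 5.0408 s

Answer: 5.0408 s


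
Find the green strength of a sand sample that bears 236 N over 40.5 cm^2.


Formula: Compressive Strength = Force / Area
Strength = 236 N / 40.5 cm^2 = 5.8272 N/cm^2

5.8272 N/cm^2


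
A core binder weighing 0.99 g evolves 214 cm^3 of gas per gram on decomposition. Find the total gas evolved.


Formula: V_gas = W_binder * gas_evolution_rate
V = 0.99 g * 214 cm^3/g = 211.8600 cm^3

211.8600 cm^3


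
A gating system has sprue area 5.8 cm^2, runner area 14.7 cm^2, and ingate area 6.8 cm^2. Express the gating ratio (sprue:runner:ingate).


Sprue:Runner:Ingate = 1 : 14.7/5.8 : 6.8/5.8 = 1:2.53:1.17

Answer: 1:2.53:1.17


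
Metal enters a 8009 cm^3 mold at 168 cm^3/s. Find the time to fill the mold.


Formula: t_fill = V_mold / Q_flow
t = 8009 cm^3 / 168 cm^3/s = 47.6726 s

47.6726 s


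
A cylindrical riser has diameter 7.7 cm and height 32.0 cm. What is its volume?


Formula: V = pi * (D/2)^2 * H  (cylinder volume)
Radius = D/2 = 7.7/2 = 3.85 cm
V = pi * 3.85^2 * 32.0 = 1490.1202 cm^3


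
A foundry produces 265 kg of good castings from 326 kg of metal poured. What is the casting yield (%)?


Formula: Casting Yield = (W_good / W_total) * 100
Yield = (265 kg / 326 kg) * 100 = 81.2883%

81.2883%


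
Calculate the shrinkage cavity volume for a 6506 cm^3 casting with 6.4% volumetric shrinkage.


Formula: V_shrink = V_casting * shrinkage_pct / 100
V_shrink = 6506 cm^3 * 6.4 / 100 = 416.3840 cm^3


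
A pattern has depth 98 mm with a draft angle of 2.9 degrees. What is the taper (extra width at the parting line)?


Formula: taper = depth * tan(draft_angle)
tan(2.9 deg) = 0.0506578
taper = 98 mm * 0.0506578 = 4.9645 mm

Final answer: 4.9645 mm


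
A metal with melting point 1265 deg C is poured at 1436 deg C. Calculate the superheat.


Formula: Superheat = T_pour - T_melt
Superheat = 1436 - 1265 = 171 deg C

Final answer: 171 deg C


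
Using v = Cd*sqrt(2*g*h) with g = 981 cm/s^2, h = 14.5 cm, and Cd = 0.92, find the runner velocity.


Formula: v = Cd * sqrt(2 * g * h)  (Torricelli with discharge coefficient)
2*g*h = 2 * 981 * 14.5 = 28449.0 cm^2/s^2
sqrt(28449.0) = 168.66831 cm/s
v = 0.92 * 168.66831 = 155.1748 cm/s

155.1748 cm/s


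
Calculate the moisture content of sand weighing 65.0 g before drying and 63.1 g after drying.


Formula: MC = (W_wet - W_dry) / W_wet * 100
Water mass = 65.0 - 63.1 = 1.9 g
MC = 1.9 / 65.0 * 100 = 2.9231%

Final answer: 2.9231%


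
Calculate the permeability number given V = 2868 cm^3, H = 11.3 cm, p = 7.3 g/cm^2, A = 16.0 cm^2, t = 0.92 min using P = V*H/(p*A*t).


Formula: Permeability Number P = (V * H) / (p * A * t)
Numerator: V * H = 2868 * 11.3 = 32408.4
Denominator: p * A * t = 7.3 * 16.0 * 0.92 = 107.456
P = 32408.4 / 107.456 = 301.5969

Answer: 301.5969


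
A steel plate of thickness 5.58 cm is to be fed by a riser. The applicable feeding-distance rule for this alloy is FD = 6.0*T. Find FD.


Formula: FD = 6.0 * T  (riser feeding-distance rule)
FD = 6.0 * 5.58 cm = 33.4800 cm

Answer: 33.4800 cm


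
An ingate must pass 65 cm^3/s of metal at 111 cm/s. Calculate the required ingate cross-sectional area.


Formula: A_ingate = Q / v  (continuity equation)
A = 65 cm^3/s / 111 cm/s = 0.5856 cm^2


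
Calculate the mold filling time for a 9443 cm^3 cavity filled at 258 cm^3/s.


Formula: t_fill = V_mold / Q_flow
t = 9443 cm^3 / 258 cm^3/s = 36.6008 s

Answer: 36.6008 s


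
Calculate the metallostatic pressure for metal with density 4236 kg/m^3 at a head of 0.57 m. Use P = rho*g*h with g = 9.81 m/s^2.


Formula: P = rho * g * h
rho * g = 4236 * 9.81 = 41555.16 N/m^3
P = 41555.16 * 0.57 = 23686.4412 Pa


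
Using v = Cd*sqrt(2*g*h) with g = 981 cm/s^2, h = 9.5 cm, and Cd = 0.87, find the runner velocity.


Formula: v = Cd * sqrt(2 * g * h)  (Torricelli with discharge coefficient)
2*g*h = 2 * 981 * 9.5 = 18639.0 cm^2/s^2
sqrt(18639.0) = 136.52472 cm/s
v = 0.87 * 136.52472 = 118.7765 cm/s

Answer: 118.7765 cm/s


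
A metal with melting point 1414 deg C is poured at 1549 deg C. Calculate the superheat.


Formula: Superheat = T_pour - T_melt
Superheat = 1549 - 1414 = 135 deg C


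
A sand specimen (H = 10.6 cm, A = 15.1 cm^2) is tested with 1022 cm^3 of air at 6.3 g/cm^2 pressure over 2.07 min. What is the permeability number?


Formula: Permeability Number P = (V * H) / (p * A * t)
Numerator: V * H = 1022 * 10.6 = 10833.2
Denominator: p * A * t = 6.3 * 15.1 * 2.07 = 196.9191
P = 10833.2 / 196.9191 = 55.0135

Answer: 55.0135


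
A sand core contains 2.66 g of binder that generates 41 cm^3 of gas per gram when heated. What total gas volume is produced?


Formula: V_gas = W_binder * gas_evolution_rate
V = 2.66 g * 41 cm^3/g = 109.0600 cm^3

Answer: 109.0600 cm^3


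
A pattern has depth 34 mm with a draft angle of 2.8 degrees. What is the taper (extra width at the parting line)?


Formula: taper = depth * tan(draft_angle)
tan(2.8 deg) = 0.0489082
taper = 34 mm * 0.0489082 = 1.6629 mm

Final answer: 1.6629 mm


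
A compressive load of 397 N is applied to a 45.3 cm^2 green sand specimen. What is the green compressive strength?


Formula: Compressive Strength = Force / Area
Strength = 397 N / 45.3 cm^2 = 8.7638 N/cm^2

8.7638 N/cm^2


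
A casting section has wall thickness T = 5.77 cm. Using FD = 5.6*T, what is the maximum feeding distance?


Formula: FD = 5.6 * T  (riser feeding-distance rule)
FD = 5.6 * 5.77 cm = 32.3120 cm

Answer: 32.3120 cm


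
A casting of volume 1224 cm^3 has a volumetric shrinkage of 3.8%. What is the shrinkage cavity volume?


Formula: V_shrink = V_casting * shrinkage_pct / 100
V_shrink = 1224 cm^3 * 3.8 / 100 = 46.5120 cm^3

46.5120 cm^3


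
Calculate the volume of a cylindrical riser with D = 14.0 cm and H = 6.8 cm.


Formula: V = pi * (D/2)^2 * H  (cylinder volume)
Radius = D/2 = 14.0/2 = 7.0 cm
V = pi * 7.0^2 * 6.8 = 1046.7787 cm^3

1046.7787 cm^3


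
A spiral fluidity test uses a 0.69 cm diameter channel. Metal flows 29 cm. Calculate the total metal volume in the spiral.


Formula: V = pi * (d/2)^2 * L  (cylinder volume)
Radius = 0.69/2 = 0.345 cm
V = pi * 0.345^2 * 29 = 10.8439 cm^3


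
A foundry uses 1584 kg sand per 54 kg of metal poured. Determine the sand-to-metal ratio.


Formula: Sand-to-Metal Ratio = W_sand / W_metal
Ratio = 1584 kg / 54 kg = 29.3333

Final answer: 29.3333


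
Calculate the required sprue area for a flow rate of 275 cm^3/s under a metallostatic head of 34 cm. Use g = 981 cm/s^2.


Formula: v = sqrt(2*g*h), A = Q/v
Velocity: v = sqrt(2 * 981 * 34) = sqrt(66708) = 258.2789 cm/s
Sprue area: A = Q / v = 275 / 258.2789 = 1.0647 cm^2

1.0647 cm^2
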